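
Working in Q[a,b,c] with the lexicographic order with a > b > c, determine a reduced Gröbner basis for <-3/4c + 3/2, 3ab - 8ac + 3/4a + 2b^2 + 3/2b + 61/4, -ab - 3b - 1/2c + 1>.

G = {a - 8/61b^2 + 30/61b - 1, b^3 - 15/4b^2 + 61/2b, c - 2}

f_1 = -3/4c + 3/2, LT = c.
f_2 = 3ab - 8ac + 3/4a + 2b^2 + 3/2b + 61/4, LT = ab.
f_3 = -ab - 3b - 1/2c + 1, LT = ab.

S(f_2,f_3): lcm = ab. S = -8/3ac + 1/4a + 2/3b^2 - 5/2b - 1/2c + 73/12.
  reduce S modulo (f_1, f_2, f_3):
  remainder -61/12a + 2/3b^2 - 5/2b + 61/12 ≠ 0; add g_4 = -61/12a + 2/3b^2 - 5/2b + 61/12 to the basis.

S(f_2,g_4): lcm = ab. S = -8/3ac + 1/4a + 8/61b^3 + 32/183b^2 + 3/2b + 61/12.
  reduce S modulo (f_1, f_2, f_3, g_4):
  remainder 8/61b^3 - 30/61b^2 + 4b ≠ 0; add g_5 = 8/61b^3 - 30/61b^2 + 4b to the basis.

The other S-polynomials (S(f_1,f_2), S(f_1,f_3), S(f_1,g_4), S(f_3,g_4), S(f_1,g_5), S(f_2,g_5), S(f_3,g_5), S(g_4,g_5)) all reduce to 0 modulo the current basis, so we have a Gröbner basis.
Inter-reduce: drop elements whose leading term is divisible by another's, tail-reduce, and make monic.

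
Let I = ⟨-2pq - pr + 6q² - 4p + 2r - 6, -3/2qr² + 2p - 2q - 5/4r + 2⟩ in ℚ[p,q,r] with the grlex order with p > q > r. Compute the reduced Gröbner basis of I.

G = {pr³ + 4pr² - 2r³ + 8/3p² + 11/3pr - 24q² + 5qr + 6r² + 24p - 8q - 32/3r + 32, qr² - 4/3p + 4/3q + ⅚r - 4/3, pq + ½pr - 3q² + 2p - r + 3}

f_1 = -2pq - pr + 6q² - 4p + 2r - 6, LT = pq.
f_2 = -3/2qr² + 2p - 2q - 5/4r + 2, LT = qr².

S(f_1,f_2): lcm = pqr². S = ½pr³ - 3q²r² + 2pr² - r³ + 4/3p² - 4/3pq - ⅚pr + 3r² + 4/3p.
  reduce S modulo (f_1, f_2):
  remainder ½pr³ + 2pr² - r³ + 4/3p² + 11/6pr - 12q² + 5/2qr + 3r² + 12p - 4q - 16/3r + 16 ≠ 0; add g_3 = ½pr³ + 2pr² - r³ + 4/3p² + 11/6pr - 12q² + 5/2qr + 3r² + 12p - 4q - 16/3r + 16 to the basis.

The other S-polynomials (S(f_1,g_3), S(f_2,g_3)) all reduce to 0 modulo the current basis, so we have a Gröbner basis.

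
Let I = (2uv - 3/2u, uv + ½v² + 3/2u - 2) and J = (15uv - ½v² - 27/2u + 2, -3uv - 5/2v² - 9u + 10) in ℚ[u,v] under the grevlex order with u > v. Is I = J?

For a fixed monomial order, each ideal has a unique reduced Gröbner basis; comparing bases decides equality.
Buchberger on the first generating set:
f_1 = 2uv - 3/2u, LT = uv.
f_2 = uv + ½v² + 3/2u - 2, LT = uv.

S(f_1,f_2): lcm = uv. S = -½v² - 9/4u + 2.
  leading term v²: no divisor's leading term divides it; move -½v² to the remainder.
  leading term u: no divisor's leading term divides it; move -9/4u to the remainder.
  leading term 1: no divisor's leading term divides it; move 2 to the remainder.
  remainder -½v² - 9/4u + 2 ≠ 0; add g_3 = -½v² - 9/4u + 2 to the basis.

S(f_1,g_3): lcm = uv². S = -9/2u² - ¾uv + 4u.
  leading term u²: no divisor's leading term divides it; move -9/2u² to the remainder.
  leading term uv: subtract (-⅜)·f_1 from -¾uv + 4u → 55/16u
  leading term u: no divisor's leading term divides it; move 55/16u to the remainder.
  remainder -9/2u² + 55/16u ≠ 0; add g_4 = -9/2u² + 55/16u to the basis.

The other S-polynomials (S(f_2,g_3), S(f_1,g_4), S(f_2,g_4), S(g_3,g_4)) all reduce to 0 modulo the current basis, so we have a Gröbner basis.
Inter-reduce: drop elements whose leading term is divisible by another's, tail-reduce, and make monic.
Reduced Gröbner basis: {u² - 55/72u, uv - ¾u, v² + 9/2u - 4}.

Buchberger on the second generating set:
h_1 = 15uv - ½v² - 27/2u + 2, LT = uv.
h_2 = -3uv - 5/2v² - 9u + 10, LT = uv.

S(h_1,h_2): lcm = uv. S = -13/15v² - 39/10u + 52/15.
  leading term v²: no divisor's leading term divides it; move -13/15v² to the remainder.
  leading term u: no divisor's leading term divides it; move -39/10u to the remainder.
  leading term 1: no divisor's leading term divides it; move 52/15 to the remainder.
  remainder -13/15v² - 39/10u + 52/15 ≠ 0; add k_3 = -13/15v² - 39/10u + 52/15 to the basis.

S(h_1,k_3): lcm = uv². S = -1/30v³ - 9/2u² - 9/10uv + 4u + 2/15v.
  leading term v³: subtract (1/26v)·k_3 from -1/30v³ - 9/2u² - 9/10uv + 4u + 2/15v → -9/2u² - ¾uv + 4u
  leading term u²: no divisor's leading term divides it; move -9/2u² to the remainder.
  leading term uv: subtract (-1/20)·h_1 from -¾uv + 4u → -1/40v² + 133/40u + 1/10
  leading term v²: subtract (3/104)·k_3 from -1/40v² + 133/40u + 1/10 → 55/16u
  leading term u: no divisor's leading term divides it; move 55/16u to the remainder.
  remainder -9/2u² + 55/16u ≠ 0; add k_4 = -9/2u² + 55/16u to the basis.

The other S-polynomials (S(h_2,k_3), S(h_1,k_4), S(h_2,k_4), S(k_3,k_4)) all reduce to 0 modulo the current basis, so we have a Gröbner basis.
Inter-reduce: drop elements whose leading term is divisible by another's, tail-reduce, and make monic.
Reduced Gröbner basis: {u² - 55/72u, uv - ¾u, v² + 9/2u - 4}.

The two bases agree; hence the ideals are identical.
The same test decides containment: I ⊆ J iff every generator of I reduces to 0 modulo a Gröbner basis of J.

Yes, the ideals are equal.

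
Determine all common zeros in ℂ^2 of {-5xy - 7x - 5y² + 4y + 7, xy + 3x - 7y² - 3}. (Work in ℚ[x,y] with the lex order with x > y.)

Compute a lex Gröbner basis by Buchberger's algorithm.
f_1 = -5xy - 7x - 5y² + 4y + 7, LT = xy.
f_2 = xy + 3x - 7y² - 3, LT = xy.

S(f_1,f_2): lcm = xy. S = -8/5x + 8y² - ⅘y + 8/5.
  leading term x: no divisor's leading term divides it; move -8/5x to the remainder.
  leading term y²: no divisor's leading term divides it; move 8y² to the remainder.
  leading term y: no divisor's leading term divides it; move -⅘y to the remainder.
  leading term 1: no divisor's leading term divides it; move 8/5 to the remainder.
  remainder -8/5x + 8y² - ⅘y + 8/5 ≠ 0; add h_3 = -8/5x + 8y² - ⅘y + 8/5 to the basis.

S(f_1,h_3): lcm = xy. S = 7/5x + 5y³ + ½y² + ⅕y - 7/5.
  leading term x: subtract (-⅞)·h_3 from 7/5x + 5y³ + ½y² + ⅕y - 7/5 → 5y³ + 15/2y² - ½y
  leading term y³: no divisor's leading term divides it; move 5y³ to the remainder.
  leading term y²: no divisor's leading term divides it; move 15/2y² to the remainder.
  leading term y: no divisor's leading term divides it; move -½y to the remainder.
  remainder 5y³ + 15/2y² - ½y ≠ 0; add h_4 = 5y³ + 15/2y² - ½y to the basis.

The other S-polynomials (S(f_2,h_3), S(f_1,h_4), S(f_2,h_4), S(h_3,h_4)) all reduce to 0 modulo the current basis, so we have a Gröbner basis.
Inter-reduce: drop elements whose leading term is divisible by another's, tail-reduce, and make monic.
Reduced Gröbner basis: {x - 5y² + ½y - 1, y³ + 3/2y² - 1/10y}.

The lex basis is triangular: the last element involves only y. Solving y³ + 3/2y² - 1/10y = 0 gives y ∈ {0, -3/4 + sqrt(265)/20, -sqrt(265)/20 - 3/4}; substituting each value into the earlier elements determines the remaining variables.
  y = 0: the earlier basis element becomes x - 1 = 0, giving x = 1 — point (1, 0).
  y = -3/4 + sqrt(265)/20: the earlier basis element becomes x - 15/2 + 2*sqrt(265)/5 = 0, giving x = 15/2 - 2*sqrt(265)/5 — point (15/2 - 2*sqrt(265)/5, -3/4 + sqrt(265)/20).
  y = -sqrt(265)/20 - 3/4: the earlier basis element becomes x - 15/2 - 2*sqrt(265)/5 = 0, giving x = 2*sqrt(265)/5 + 15/2 — point (2*sqrt(265)/5 + 15/2, -sqrt(265)/20 - 3/4).

{(1, 0), (15/2 - 2*sqrt(265)/5, -3/4 + sqrt(265)/20), (2*sqrt(265)/5 + 15/2, -sqrt(265)/20 - 3/4)}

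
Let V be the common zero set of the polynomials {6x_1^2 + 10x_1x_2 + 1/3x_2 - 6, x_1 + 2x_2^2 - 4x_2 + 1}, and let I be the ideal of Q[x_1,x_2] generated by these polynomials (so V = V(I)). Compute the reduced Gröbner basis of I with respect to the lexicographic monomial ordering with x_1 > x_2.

G = {x_1 + 2x_2^2 - 4x_2 + 1, x_2^4 - 29/6x_2^3 + 20/3x_2^2 - 173/72x_2}

This is the nonlinear analogue of row-reducing a linear system.

f_1 = 6x_1^2 + 10x_1x_2 + 1/3x_2 - 6, LT = x_1^2.
f_2 = x_1 + 2x_2^2 - 4x_2 + 1, LT = x_1.

S(f_1,f_2): lcm = x_1^2. S = -2x_1x_2^2 + 17/3x_1x_2 - x_1 + 1/18x_2 - 1.
  leading term x_1x_2^2: subtract (-2x_2^2)·f_2 from -2x_1x_2^2 + 17/3x_1x_2 - x_1 + 1/18x_2 - 1 → 17/3x_1x_2 - x_1 + 4x_2^4 - 8x_2^3 + 2x_2^2 + 1/18x_2 - 1
  leading term x_1x_2: subtract (17/3x_2)·f_2 from 17/3x_1x_2 - x_1 + 4x_2^4 - 8x_2^3 + 2x_2^2 + 1/18x_2 - 1 → -x_1 + 4x_2^4 - 58/3x_2^3 + 74/3x_2^2 - 101/18x_2 - 1
  leading term x_1: subtract (-1)·f_2 from -x_1 + 4x_2^4 - 58/3x_2^3 + 74/3x_2^2 - 101/18x_2 - 1 → 4x_2^4 - 58/3x_2^3 + 80/3x_2^2 - 173/18x_2
  leading term x_2^4: no divisor's leading term divides it; move 4x_2^4 to the remainder.
  leading term x_2^3: no divisor's leading term divides it; move -58/3x_2^3 to the remainder.
  leading term x_2^2: no divisor's leading term divides it; move 80/3x_2^2 to the remainder.
  leading term x_2: no divisor's leading term divides it; move -173/18x_2 to the remainder.
  remainder 4x_2^4 - 58/3x_2^3 + 80/3x_2^2 - 173/18x_2 ≠ 0; add g_3 = 4x_2^4 - 58/3x_2^3 + 80/3x_2^2 - 173/18x_2 to the basis.

The other S-polynomials (S(f_1,g_3), S(f_2,g_3)) all reduce to 0 modulo the current basis, so we have a Gröbner basis.
Inter-reduce: drop elements whose leading term is divisible by another's, tail-reduce, and make monic.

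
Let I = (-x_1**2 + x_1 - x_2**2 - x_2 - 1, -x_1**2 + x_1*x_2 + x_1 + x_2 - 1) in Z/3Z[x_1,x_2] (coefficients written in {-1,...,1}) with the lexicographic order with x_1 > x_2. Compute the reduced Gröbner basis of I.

f_1 = -x_1**2 + x_1 - x_2**2 - x_2 - 1, LT = x_1**2.
f_2 = -x_1**2 + x_1*x_2 + x_1 + x_2 - 1, LT = x_1**2.

S(f_1,f_2): lcm = x_1**2. S = x_1*x_2 + x_2**2 - x_2.
  leading term x_1*x_2: no divisor's leading term divides it; move x_1*x_2 to the remainder.
  leading term x_2**2: no divisor's leading term divides it; move x_2**2 to the remainder.
  leading term x_2: no divisor's leading term divides it; move -x_2 to the remainder.
  remainder x_1*x_2 + x_2**2 - x_2 ≠ 0; add g_3 = x_1*x_2 + x_2**2 - x_2 to the basis.

S(f_1,g_3): lcm = x_1**2*x_2. S = -x_1*x_2**2 + x_2**3 + x_2**2 + x_2.
  leading term x_1*x_2**2: subtract (-x_2)·g_3 from -x_1*x_2**2 + x_2**3 + x_2**2 + x_2 → -x_2**3 + x_2
  leading term x_2**3: no divisor's leading term divides it; move -x_2**3 to the remainder.
  leading term x_2: no divisor's leading term divides it; move x_2 to the remainder.
  remainder -x_2**3 + x_2 ≠ 0; add g_4 = -x_2**3 + x_2 to the basis.

The other S-polynomials (S(f_2,g_3), S(f_1,g_4), S(f_2,g_4), S(g_3,g_4)) all reduce to 0 modulo the current basis, so we have a Gröbner basis.
Inter-reduce: drop elements whose leading term is divisible by another's, tail-reduce, and make monic.

G = {x_1**2 - x_1 + x_2**2 + x_2 + 1, x_1*x_2 + x_2**2 - x_2, x_2**3 - x_2}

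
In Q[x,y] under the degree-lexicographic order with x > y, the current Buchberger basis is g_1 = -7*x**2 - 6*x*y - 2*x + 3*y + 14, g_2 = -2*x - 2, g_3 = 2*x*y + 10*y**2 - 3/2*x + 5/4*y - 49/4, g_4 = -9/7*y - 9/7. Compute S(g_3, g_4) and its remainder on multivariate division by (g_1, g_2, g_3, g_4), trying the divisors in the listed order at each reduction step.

lcm(LM(g_3), LM(g_4)) = x*y.
S = (lcm/LT(g_3))·g_3 − (lcm/LT(g_4))·g_4 = 5*y**2 - 7/4*x + 5/8*y - 49/8.
Reduce S modulo (g_1, g_2, g_3, g_4) in that order:
  leading term y**2: subtract (-35/9*y)·g_4 from 5*y**2 - 7/4*x + 5/8*y - 49/8 → -7/4*x - 35/8*y - 49/8
  leading term x: subtract (7/8)·g_2 from -7/4*x - 35/8*y - 49/8 → -35/8*y - 35/8
  leading term y: subtract (245/72)·g_4 from -35/8*y - 35/8 → 0
The remainder is 0, so this S-polynomial contributes no new basis element.
An S-polynomial is built so that the two leading terms cancel; whether anything survives reduction is exactly the Gröbner-basis criterion.

S(g_3, g_4) = 5*y**2 - 7/4*x + 5/8*y - 49/8; remainder on division = 0.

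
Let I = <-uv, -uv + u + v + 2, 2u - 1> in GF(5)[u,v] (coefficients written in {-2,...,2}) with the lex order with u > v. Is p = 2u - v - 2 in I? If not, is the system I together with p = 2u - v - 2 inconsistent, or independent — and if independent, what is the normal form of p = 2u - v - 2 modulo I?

Adjoining 2u - v - 2 makes the ideal the whole ring: the system is inconsistent.

First compute the reduced Gröbner basis of I by Buchberger's algorithm.
f_1 = -uv, LT = uv.
f_2 = -uv + u + v + 2, LT = uv.
f_3 = 2u - 1, LT = u.

S(f_1,f_2): lcm = uv. S = u + v + 2.
  leading term u: subtract (-2)·f_3 from u + v + 2 → v
  leading term v: no divisor's leading term divides it; move v to the remainder.
  remainder v ≠ 0; add h_4 = v to the basis.

The other S-polynomials (S(f_1,f_3), S(f_2,f_3), S(f_1,h_4), S(f_2,h_4), S(f_3,h_4)) all reduce to 0 modulo the current basis, so we have a Gröbner basis.
Inter-reduce: drop elements whose leading term is divisible by another's, tail-reduce, and make monic.
Reduced Gröbner basis: {u + 2, v}.
Label its elements g_1 = u + 2, g_2 = v.

Reduce p = 2u - v - 2 modulo G:
  leading term u: subtract (2)·g_1 from 2u - v - 2 → -v - 1
  leading term v: subtract (-1)·g_2 from -v - 1 → -1
  leading term 1: no divisor's leading term divides it; move -1 to the remainder.
  normal form = -1.
The normal form is nonzero, so p ∉ I. Since p minus its normal form lies in I, I + (p) = I + (r) where r = -1; decide whether this ideal is the whole ring.
Here r = -1 is a nonzero constant, hence a unit: 1 ∈ I + (p), the Gröbner basis of I + (p) is {1}, and the enlarged system has no common solution — adjoining p is inconsistent.

The remainder on division by a Gröbner basis is unique — it is the normal form.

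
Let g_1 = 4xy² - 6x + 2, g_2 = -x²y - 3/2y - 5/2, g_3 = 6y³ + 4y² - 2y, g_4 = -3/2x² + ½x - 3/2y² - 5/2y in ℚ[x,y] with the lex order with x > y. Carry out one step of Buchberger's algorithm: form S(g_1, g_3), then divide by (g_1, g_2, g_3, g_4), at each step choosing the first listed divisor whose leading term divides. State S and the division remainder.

lcm(LM(g_1), LM(g_3)) = xy³.
S = (lcm/LT(g_1))·g_1 − (lcm/LT(g_3))·g_3 = -⅔xy² - 7/6xy + ½y.
Reduce S modulo (g_1, g_2, g_3, g_4) in that order:
  leading term xy²: subtract (-⅙)·g_1 from -⅔xy² - 7/6xy + ½y → -7/6xy - x + ½y + ⅓
  leading term xy: no divisor's leading term divides it; move -7/6xy to the remainder.
  leading term x: no divisor's leading term divides it; move -x to the remainder.
  leading term y: no divisor's leading term divides it; move ½y to the remainder.
  leading term 1: no divisor's leading term divides it; move ⅓ to the remainder.
The remainder -7/6xy - x + ½y + ⅓ is nonzero, so it would be added as the next basis element.

S(g_1, g_3) = -⅔xy² - 7/6xy + ½y; remainder on division = -7/6xy - x + ½y + ⅓.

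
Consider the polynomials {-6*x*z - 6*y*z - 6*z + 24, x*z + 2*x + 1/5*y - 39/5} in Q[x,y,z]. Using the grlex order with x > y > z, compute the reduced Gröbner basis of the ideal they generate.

Buchberger's algorithm terminates because the ascending chain of leading-term ideals stabilizes.

f_1 = -6*x*z - 6*y*z - 6*z + 24, LT = x*z.
f_2 = x*z + 2*x + 1/5*y - 39/5, LT = x*z.

S(f_1,f_2): lcm = x*z. S = y*z - 2*x - 1/5*y + z + 19/5.
  leading term y*z: no divisor's leading term divides it; move y*z to the remainder.
  leading term x: no divisor's leading term divides it; move -2*x to the remainder.
  leading term y: no divisor's leading term divides it; move -1/5*y to the remainder.
  leading term z: no divisor's leading term divides it; move z to the remainder.
  leading term 1: no divisor's leading term divides it; move 19/5 to the remainder.
  remainder y*z - 2*x - 1/5*y + z + 19/5 ≠ 0; add g_3 = y*z - 2*x - 1/5*y + z + 19/5 to the basis.

S(f_1,g_3): lcm = x*y*z. S = y**2*z + 2*x**2 + 1/5*x*y - x*z + y*z - 19/5*x - 4*y.
  leading term y**2*z: subtract (y)·g_3 from y**2*z + 2*x**2 + 1/5*x*y - x*z + y*z - 19/5*x - 4*y → 2*x**2 + 11/5*x*y - x*z + 1/5*y**2 - 19/5*x - 39/5*y
  leading term x**2: no divisor's leading term divides it; move 2*x**2 to the remainder.
  leading term x*y: no divisor's leading term divides it; move 11/5*x*y to the remainder.
  leading term x*z: subtract (1/6)·f_1 from -x*z + 1/5*y**2 - 19/5*x - 39/5*y → 1/5*y**2 + y*z - 19/5*x - 39/5*y + z - 4
  leading term y**2: no divisor's leading term divides it; move 1/5*y**2 to the remainder.
  leading term y*z: subtract (1)·g_3 from y*z - 19/5*x - 39/5*y + z - 4 → -9/5*x - 38/5*y - 39/5
  leading term x: no divisor's leading term divides it; move -9/5*x to the remainder.
  leading term y: no divisor's leading term divides it; move -38/5*y to the remainder.
  leading term 1: no divisor's leading term divides it; move -39/5 to the remainder.
  remainder 2*x**2 + 11/5*x*y + 1/5*y**2 - 9/5*x - 38/5*y - 39/5 ≠ 0; add g_4 = 2*x**2 + 11/5*x*y + 1/5*y**2 - 9/5*x - 38/5*y - 39/5 to the basis.

S(f_2,g_3): lcm = x*y*z. S = 2*x**2 + 11/5*x*y - x*z + 1/5*y**2 - 19/5*x - 39/5*y.
  leading term x**2: subtract (1)·g_4 from 2*x**2 + 11/5*x*y - x*z + 1/5*y**2 - 19/5*x - 39/5*y → -x*z - 2*x - 1/5*y + 39/5
  leading term x*z: subtract (1/6)·f_1 from -x*z - 2*x - 1/5*y + 39/5 → y*z - 2*x - 1/5*y + z + 19/5
  leading term y*z: subtract (1)·g_3 from y*z - 2*x - 1/5*y + z + 19/5 → 0
  remainder 0.

S(f_1,g_4): lcm = x**2*z. S = -1/10*x*y*z - 1/10*y**2*z + 19/10*x*z + 19/5*y*z - 4*x + 39/10*z.
  leading term x*y*z: subtract (1/60*y)·f_1 from -1/10*x*y*z - 1/10*y**2*z + 19/10*x*z + 19/5*y*z - 4*x + 39/10*z → 19/10*x*z + 39/10*y*z - 4*x - 2/5*y + 39/10*z
  leading term x*z: subtract (-19/60)·f_1 from 19/10*x*z + 39/10*y*z - 4*x - 2/5*y + 39/10*z → 2*y*z - 4*x - 2/5*y + 2*z + 38/5
  leading term y*z: subtract (2)·g_3 from 2*y*z - 4*x - 2/5*y + 2*z + 38/5 → 0
  remainder 0.

S(f_2,g_4): lcm = x**2*z. S = -11/10*x*y*z - 1/10*y**2*z + 2*x**2 + 1/5*x*y + 9/10*x*z + 19/5*y*z - 39/5*x + 39/10*z.
  leading term x*y*z: subtract (11/60*y)·f_1 from -11/10*x*y*z - 1/10*y**2*z + 2*x**2 + 1/5*x*y + 9/10*x*z + 19/5*y*z - 39/5*x + 39/10*z → y**2*z + 2*x**2 + 1/5*x*y + 9/10*x*z + 49/10*y*z - 39/5*x - 22/5*y + 39/10*z
  leading term y**2*z: subtract (y)·g_3 from y**2*z + 2*x**2 + 1/5*x*y + 9/10*x*z + 49/10*y*z - 39/5*x - 22/5*y + 39/10*z → 2*x**2 + 11/5*x*y + 9/10*x*z + 1/5*y**2 + 39/10*y*z - 39/5*x - 41/5*y + 39/10*z
  leading term x**2: subtract (1)·g_4 from 2*x**2 + 11/5*x*y + 9/10*x*z + 1/5*y**2 + 39/10*y*z - 39/5*x - 41/5*y + 39/10*z → 9/10*x*z + 39/10*y*z - 6*x - 3/5*y + 39/10*z + 39/5
  leading term x*z: subtract (-3/20)·f_1 from 9/10*x*z + 39/10*y*z - 6*x - 3/5*y + 39/10*z + 39/5 → 3*y*z - 6*x - 3/5*y + 3*z + 57/5
  leading term y*z: subtract (3)·g_3 from 3*y*z - 6*x - 3/5*y + 3*z + 57/5 → 0
  remainder 0.

S(g_3,g_4): leading monomials are coprime, so the S-polynomial reduces to 0 (Buchberger's first criterion).
Every S-polynomial of the final basis reduces to 0, so we have a Gröbner basis.
Inter-reduce: drop elements whose leading term is divisible by another's, tail-reduce, and make monic.

G = {x**2 + 11/10*x*y + 1/10*y**2 - 9/10*x - 19/5*y - 39/10, x*z + 2*x + 1/5*y - 39/5, y*z - 2*x - 1/5*y + z + 19/5}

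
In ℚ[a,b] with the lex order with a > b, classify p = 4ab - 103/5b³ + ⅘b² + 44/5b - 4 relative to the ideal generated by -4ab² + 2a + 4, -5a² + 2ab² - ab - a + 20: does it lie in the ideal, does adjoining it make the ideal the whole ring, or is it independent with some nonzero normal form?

Adjoining 4ab - 103/5b³ + ⅘b² + 44/5b - 4 makes the ideal the whole ring: the system is inconsistent.

First compute the reduced Gröbner basis of I by Buchberger's algorithm.
f_1 = -4ab² + 2a + 4, LT = ab².
f_2 = -5a² + 2ab² - ab - a + 20, LT = a².

S(f_1,f_2): lcm = a²b². S = -½a² + ⅖ab⁴ - ⅕ab³ - ⅕ab² - a + 4b².
  reduce S modulo (f_1, f_2):
  remainder -a + 22/5b² - ⅕b - 11/5 ≠ 0; add h_3 = -a + 22/5b² - ⅕b - 11/5 to the basis.

S(f_1,h_3): lcm = ab². S = -½a + 22/5b⁴ - ⅕b³ - 11/5b² - 1.
  reduce S modulo (f_1, f_2, h_3):
  remainder 22/5b⁴ - ⅕b³ - 22/5b² + 1/10b + 1/10 ≠ 0; add h_4 = 22/5b⁴ - ⅕b³ - 22/5b² + 1/10b + 1/10 to the basis.

The other S-polynomials (S(f_2,h_3), S(f_1,h_4), S(f_2,h_4), S(h_3,h_4)) all reduce to 0 modulo the current basis, so we have a Gröbner basis.
Inter-reduce: drop elements whose leading term is divisible by another's, tail-reduce, and make monic.
Reduced Gröbner basis: {a - 22/5b² + ⅕b + 11/5, b⁴ - 1/22b³ - b² + 1/44b + 1/44}.
Label its elements g_1 = a - 22/5b² + ⅕b + 11/5, g_2 = b⁴ - 1/22b³ - b² + 1/44b + 1/44.

Reduce p = 4ab - 103/5b³ + ⅘b² + 44/5b - 4 modulo G:
  leading term ab: subtract (4b)·g_1 from 4ab - 103/5b³ + ⅘b² + 44/5b - 4 → -3b³ - 4
  leading term b³: no divisor's leading term divides it; move -3b³ to the remainder.
  leading term 1: no divisor's leading term divides it; move -4 to the remainder.
  normal form = -3b³ - 4.
The normal form is nonzero, so p ∉ I. Since p minus its normal form lies in I, I + (p) = I + (r) where r = -3b³ - 4; decide whether this ideal is the whole ring.
Run Buchberger on G together with r (pairs among the g_i already reduce to 0 since G is a Gröbner basis):
g_1 = a - 22/5b² + ⅕b + 11/5, LT = a.
g_2 = b⁴ - 1/22b³ - b² + 1/44b + 1/44, LT = b⁴.
r = -3b³ - 4, LT = b³.

S(g_2,r): lcm = b⁴. S = -1/22b³ - b² - 173/132b + 1/44.
  reduce S modulo (g_1, g_2, r):
  remainder -b² - 173/132b + 1/12 ≠ 0; add m_4 = -b² - 173/132b + 1/12 to the basis.

S(g_2,m_4): lcm = b⁴. S = -179/132b³ - 11/12b² + 1/44b + 1/44.
  reduce S modulo (g_1, g_2, r, m_4):
  remainder 1939/1584b + 2779/1584 ≠ 0; add m_5 = 1939/1584b + 2779/1584 to the basis.

S(r,m_4): lcm = b³. S = -173/132b² + 1/12b + 4/3.
  reduce S modulo (g_1, g_2, r, m_4, m_5):
  remainder -1637531/1206612 ≠ 0; add m_6 = -1637531/1206612 to the basis.

The other S-polynomials (S(g_1,g_2), S(g_1,r), S(g_1,m_4), S(g_1,m_5), S(g_2,m_5), S(r,m_5), S(m_4,m_5), S(g_1,m_6), S(g_2,m_6), S(r,m_6), S(m_4,m_6), S(m_5,m_6)) all reduce to 0 modulo the current basis, so we have a Gröbner basis.
Inter-reduce: drop elements whose leading term is divisible by another's, tail-reduce, and make monic.
Reduced Gröbner basis: {1}.
The reduced Gröbner basis of I + (p) is {1}: the ideal is the whole ring, so the enlarged system has no common solution — adjoining p is inconsistent.

Ideal membership is decidable via reduction modulo a Gröbner basis.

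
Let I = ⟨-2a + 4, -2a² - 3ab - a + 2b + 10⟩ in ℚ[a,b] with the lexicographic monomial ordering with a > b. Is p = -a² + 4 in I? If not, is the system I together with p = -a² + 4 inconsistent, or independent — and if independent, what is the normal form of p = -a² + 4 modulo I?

-a² + 4 lies in I (it reduces to 0).

First compute the reduced Gröbner basis of I by Buchberger's algorithm.
f_1 = -2a + 4, LT = a.
f_2 = -2a² - 3ab - a + 2b + 10, LT = a².

S(f_1,f_2): lcm = a². S = -3/2ab - 5/2a + b + 5.
  reduce S modulo (f_1, f_2):
  remainder -2b ≠ 0; add h_3 = -2b to the basis.

The other S-polynomials (S(f_1,h_3), S(f_2,h_3)) all reduce to 0 modulo the current basis, so we have a Gröbner basis.
Inter-reduce: drop elements whose leading term is divisible by another's, tail-reduce, and make monic.
Reduced Gröbner basis: {a - 2, b}.
Label its elements g_1 = a - 2, g_2 = b.

Reduce p = -a² + 4 modulo G:
  leading term a²: subtract (-a)·g_1 from -a² + 4 → -2a + 4
  leading term a: subtract (-2)·g_1 from -2a + 4 → 0
  normal form = 0.
Since the normal form is 0, p ∈ I.

Ideal membership is decidable via reduction modulo a Gröbner basis.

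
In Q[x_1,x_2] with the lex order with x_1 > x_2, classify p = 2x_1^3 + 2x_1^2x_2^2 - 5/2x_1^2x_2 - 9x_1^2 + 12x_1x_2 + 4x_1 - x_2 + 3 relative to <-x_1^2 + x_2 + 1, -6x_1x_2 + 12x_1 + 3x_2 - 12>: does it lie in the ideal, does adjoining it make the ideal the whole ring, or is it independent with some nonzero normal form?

2x_1^3 + 2x_1^2x_2^2 - 5/2x_1^2x_2 - 9x_1^2 + 12x_1x_2 + 4x_1 - x_2 + 3 is independent of I; its normal form modulo I is -28x_2^2 + 33x_2.

First compute the reduced Gröbner basis of I by Buchberger's algorithm.
f_1 = -x_1^2 + x_2 + 1, LT = x_1^2.
f_2 = -6x_1x_2 + 12x_1 + 3x_2 - 12, LT = x_1x_2.

S(f_1,f_2): lcm = x_1^2x_2. S = 2x_1^2 + 1/2x_1x_2 - 2x_1 - x_2^2 - x_2.
  leading term x_1^2: subtract (-2)·f_1 from 2x_1^2 + 1/2x_1x_2 - 2x_1 - x_2^2 - x_2 → 1/2x_1x_2 - 2x_1 - x_2^2 + x_2 + 2
  leading term x_1x_2: subtract (-1/12)·f_2 from 1/2x_1x_2 - 2x_1 - x_2^2 + x_2 + 2 → -x_1 - x_2^2 + 5/4x_2 + 1
  leading term x_1: no divisor's leading term divides it; move -x_1 to the remainder.
  leading term x_2^2: no divisor's leading term divides it; move -x_2^2 to the remainder.
  leading term x_2: no divisor's leading term divides it; move 5/4x_2 to the remainder.
  leading term 1: no divisor's leading term divides it; move 1 to the remainder.
  remainder -x_1 - x_2^2 + 5/4x_2 + 1 ≠ 0; add h_3 = -x_1 - x_2^2 + 5/4x_2 + 1 to the basis.

S(f_2,h_3): lcm = x_1x_2. S = -2x_1 - x_2^3 + 5/4x_2^2 + 1/2x_2 + 2.
  leading term x_1: subtract (2)·h_3 from -2x_1 - x_2^3 + 5/4x_2^2 + 1/2x_2 + 2 → -x_2^3 + 13/4x_2^2 - 2x_2
  leading term x_2^3: no divisor's leading term divides it; move -x_2^3 to the remainder.
  leading term x_2^2: no divisor's leading term divides it; move 13/4x_2^2 to the remainder.
  leading term x_2: no divisor's leading term divides it; move -2x_2 to the remainder.
  remainder -x_2^3 + 13/4x_2^2 - 2x_2 ≠ 0; add h_4 = -x_2^3 + 13/4x_2^2 - 2x_2 to the basis.

The other S-polynomials (S(f_1,h_3), S(f_1,h_4), S(f_2,h_4), S(h_3,h_4)) all reduce to 0 modulo the current basis, so we have a Gröbner basis.
Inter-reduce: drop elements whose leading term is divisible by another's, tail-reduce, and make monic.
Reduced Gröbner basis: {x_1 + x_2^2 - 5/4x_2 - 1, x_2^3 - 13/4x_2^2 + 2x_2}.
Label its elements g_1 = x_1 + x_2^2 - 5/4x_2 - 1, g_2 = x_2^3 - 13/4x_2^2 + 2x_2.

Reduce p = 2x_1^3 + 2x_1^2x_2^2 - 5/2x_1^2x_2 - 9x_1^2 + 12x_1x_2 + 4x_1 - x_2 + 3 modulo G:
  leading term x_1^3: subtract (2x_1^2)·g_1 from 2x_1^3 + 2x_1^2x_2^2 - 5/2x_1^2x_2 - 9x_1^2 + 12x_1x_2 + 4x_1 - x_2 + 3 → -7x_1^2 + 12x_1x_2 + 4x_1 - x_2 + 3
  leading term x_1^2: subtract (-7x_1)·g_1 from -7x_1^2 + 12x_1x_2 + 4x_1 - x_2 + 3 → 7x_1x_2^2 + 13/4x_1x_2 - 3x_1 - x_2 + 3
  leading term x_1x_2^2: subtract (7x_2^2)·g_1 from 7x_1x_2^2 + 13/4x_1x_2 - 3x_1 - x_2 + 3 → 13/4x_1x_2 - 3x_1 - 7x_2^4 + 35/4x_2^3 + 7x_2^2 - x_2 + 3
  leading term x_1x_2: subtract (13/4x_2)·g_1 from 13/4x_1x_2 - 3x_1 - 7x_2^4 + 35/4x_2^3 + 7x_2^2 - x_2 + 3 → -3x_1 - 7x_2^4 + 11/2x_2^3 + 177/16x_2^2 + 9/4x_2 + 3
  leading term x_1: subtract (-3)·g_1 from -3x_1 - 7x_2^4 + 11/2x_2^3 + 177/16x_2^2 + 9/4x_2 + 3 → -7x_2^4 + 11/2x_2^3 + 225/16x_2^2 - 3/2x_2
  leading term x_2^4: subtract (-7x_2)·g_2 from -7x_2^4 + 11/2x_2^3 + 225/16x_2^2 - 3/2x_2 → -69/4x_2^3 + 449/16x_2^2 - 3/2x_2
  leading term x_2^3: subtract (-69/4)·g_2 from -69/4x_2^3 + 449/16x_2^2 - 3/2x_2 → -28x_2^2 + 33x_2
  leading term x_2^2: no divisor's leading term divides it; move -28x_2^2 to the remainder.
  leading term x_2: no divisor's leading term divides it; move 33x_2 to the remainder.
  normal form = -28x_2^2 + 33x_2.
The normal form is nonzero, so p ∉ I. Since p minus its normal form lies in I, I + (p) = I + (r) where r = -28x_2^2 + 33x_2; decide whether this ideal is the whole ring.
Run Buchberger on G together with r (pairs among the g_i already reduce to 0 since G is a Gröbner basis):
g_1 = x_1 + x_2^2 - 5/4x_2 - 1, LT = x_1.
g_2 = x_2^3 - 13/4x_2^2 + 2x_2, LT = x_2^3.
r = -28x_2^2 + 33x_2, LT = x_2^2.

S(g_2,r): lcm = x_2^3. S = -29/14x_2^2 + 2x_2.
  leading term x_2^2: subtract (29/392)·r from -29/14x_2^2 + 2x_2 → -173/392x_2
  leading term x_2: no divisor's leading term divides it; move -173/392x_2 to the remainder.
  remainder -173/392x_2 ≠ 0; add m_4 = -173/392x_2 to the basis.

The other S-polynomials (S(g_1,g_2), S(g_1,r), S(g_1,m_4), S(g_2,m_4), S(r,m_4)) all reduce to 0 modulo the current basis, so we have a Gröbner basis.
Inter-reduce: drop elements whose leading term is divisible by another's, tail-reduce, and make monic.
Reduced Gröbner basis: {x_1 - 1, x_2}.
The reduced Gröbner basis of I + (p) is {x_1 - 1, x_2} ≠ {1}, a proper ideal, so the enlarged system stays consistent: p is independent of I, with normal form -28x_2^2 + 33x_2.

Ideal membership is decidable via reduction modulo a Gröbner basis.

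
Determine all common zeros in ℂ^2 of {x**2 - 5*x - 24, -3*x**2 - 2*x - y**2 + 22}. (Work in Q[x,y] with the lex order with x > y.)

Compute a lex Gröbner basis by Buchberger's algorithm.
f_1 = x**2 - 5*x - 24, LT = x**2.
f_2 = -3*x**2 - 2*x - y**2 + 22, LT = x**2.

S(f_1,f_2): lcm = x**2. S = -17/3*x - 1/3*y**2 - 50/3.
  leading term x: no divisor's leading term divides it; move -17/3*x to the remainder.
  leading term y**2: no divisor's leading term divides it; move -1/3*y**2 to the remainder.
  leading term 1: no divisor's leading term divides it; move -50/3 to the remainder.
  remainder -17/3*x - 1/3*y**2 - 50/3 ≠ 0; add h_3 = -17/3*x - 1/3*y**2 - 50/3 to the basis.

S(f_1,h_3): lcm = x**2. S = -1/17*x*y**2 - 135/17*x - 24.
  leading term x*y**2: subtract (3/289*y**2)·h_3 from -1/17*x*y**2 - 135/17*x - 24 → -135/17*x + 1/289*y**4 + 50/289*y**2 - 24
  leading term x: subtract (405/289)·h_3 from -135/17*x + 1/289*y**4 + 50/289*y**2 - 24 → 1/289*y**4 + 185/289*y**2 - 186/289
  leading term y**4: no divisor's leading term divides it; move 1/289*y**4 to the remainder.
  leading term y**2: no divisor's leading term divides it; move 185/289*y**2 to the remainder.
  leading term 1: no divisor's leading term divides it; move -186/289 to the remainder.
  remainder 1/289*y**4 + 185/289*y**2 - 186/289 ≠ 0; add h_4 = 1/289*y**4 + 185/289*y**2 - 186/289 to the basis.

The other S-polynomials (S(f_2,h_3), S(f_1,h_4), S(f_2,h_4), S(h_3,h_4)) all reduce to 0 modulo the current basis, so we have a Gröbner basis.
Inter-reduce: drop elements whose leading term is divisible by another's, tail-reduce, and make monic.
Reduced Gröbner basis: {x + 1/17*y**2 + 50/17, y**4 + 185*y**2 - 186}.

Elimination: the polynomial y**4 + 185*y**2 - 186 lies in the elimination ideal for y, so y ∈ {-1, 1, sqrt(186)*I, -sqrt(186)*I}. For each such y, the remaining basis elements (now univariate) give the rest of the solution.
  y = -1: the earlier basis element becomes x + 3 = 0, giving x = -3 — point (-3, -1).
  y = 1: the earlier basis element becomes x + 3 = 0, giving x = -3 — point (-3, 1).
  y = sqrt(186)*I: the earlier basis element becomes x - 8 = 0, giving x = 8 — point (8, sqrt(186)*I).
  y = -sqrt(186)*I: the earlier basis element becomes x - 8 = 0, giving x = 8 — point (8, -sqrt(186)*I).
Check: every point annihilates each of the original generators.

{(-3, -1), (-3, 1), (8, sqrt(186)*I), (8, -sqrt(186)*I)}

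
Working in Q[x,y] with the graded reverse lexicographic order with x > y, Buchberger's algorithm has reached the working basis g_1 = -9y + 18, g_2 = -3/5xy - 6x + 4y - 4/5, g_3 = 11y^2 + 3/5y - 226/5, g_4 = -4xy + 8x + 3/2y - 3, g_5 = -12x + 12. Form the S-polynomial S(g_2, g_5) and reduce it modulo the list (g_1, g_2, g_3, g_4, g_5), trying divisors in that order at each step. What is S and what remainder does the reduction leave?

S(g_2, g_5) = 10x - 17/3y + 4/3; remainder on division = 0.

lcm(LM(g_2), LM(g_5)) = xy.
S = (lcm/LT(g_2))·g_2 − (lcm/LT(g_5))·g_5 = 10x - 17/3y + 4/3.
Reduce S modulo (g_1, g_2, g_3, g_4, g_5) in that order:
  leading term x: subtract (-5/6)·g_5 from 10x - 17/3y + 4/3 → -17/3y + 34/3
  leading term y: subtract (17/27)·g_1 from -17/3y + 34/3 → 0
The remainder is 0, so this S-polynomial contributes no new basis element.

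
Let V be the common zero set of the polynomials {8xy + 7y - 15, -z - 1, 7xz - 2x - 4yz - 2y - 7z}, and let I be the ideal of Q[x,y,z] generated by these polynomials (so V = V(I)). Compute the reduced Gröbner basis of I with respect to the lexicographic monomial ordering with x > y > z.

f_1 = 8xy + 7y - 15, LT = xy.
f_2 = -z - 1, LT = z.
f_3 = 7xz - 2x - 4yz - 2y - 7z, LT = xz.

S(f_1,f_3): lcm = xyz. S = 2/7xy + 4/7y^2z + 2/7y^2 + 15/8yz - 15/8z.
  reduce S modulo (f_1, f_2, f_3):
  remainder -2/7y^2 - 17/8y + 135/56 ≠ 0; add g_4 = -2/7y^2 - 17/8y + 135/56 to the basis.

S(f_2,f_3): lcm = xz. S = 9/7x + 4/7yz + 2/7y + z.
  reduce S modulo (f_1, f_2, f_3, g_4):
  remainder 9/7x - 2/7y - 1 ≠ 0; add g_5 = 9/7x - 2/7y - 1 to the basis.

The other S-polynomials (S(f_1,f_2), S(f_1,g_4), S(f_2,g_4), S(f_3,g_4), S(f_1,g_5), S(f_2,g_5), S(f_3,g_5), S(g_4,g_5)) all reduce to 0 modulo the current basis, so we have a Gröbner basis.
Inter-reduce: drop elements whose leading term is divisible by another's, tail-reduce, and make monic.

G = {x - 2/9y - 7/9, y^2 + 119/16y - 135/16, z + 1}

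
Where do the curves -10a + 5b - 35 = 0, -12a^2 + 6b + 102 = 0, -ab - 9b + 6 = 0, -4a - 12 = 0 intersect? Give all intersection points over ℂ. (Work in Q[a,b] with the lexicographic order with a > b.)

{(-3, 1)}

Compute a lex Gröbner basis by Buchberger's algorithm.
f_1 = -10a + 5b - 35, LT = a.
f_2 = -12a^2 + 6b + 102, LT = a^2.
f_3 = -ab - 9b + 6, LT = ab.
f_4 = -4a - 12, LT = a.

S(f_1,f_2): lcm = a^2. S = -1/2ab + 7/2a + 1/2b + 17/2.
  reduce S modulo (f_1, f_2, f_3, f_4):
  remainder -1/4b^2 + 4b - 15/4 ≠ 0; add h_5 = -1/4b^2 + 4b - 15/4 to the basis.

S(f_1,f_3): lcm = ab. S = -1/2b^2 - 11/2b + 6.
  reduce S modulo (f_1, f_2, f_3, f_4, h_5):
  remainder -27/2b + 27/2 ≠ 0; add h_6 = -27/2b + 27/2 to the basis.

The other S-polynomials (S(f_1,f_4), S(f_2,f_3), S(f_2,f_4), S(f_3,f_4), S(f_1,h_5), S(f_2,h_5), S(f_3,h_5), S(f_4,h_5), S(f_1,h_6), S(f_2,h_6), S(f_3,h_6), S(f_4,h_6), S(h_5,h_6)) all reduce to 0 modulo the current basis, so we have a Gröbner basis.
Inter-reduce: drop elements whose leading term is divisible by another's, tail-reduce, and make monic.
Reduced Gröbner basis: {a + 3, b - 1}.

The lex basis is triangular: the last element involves only b. Solving b - 1 = 0 gives b ∈ {1}; substituting each value into the earlier elements determines the remaining variables.
  b = 1: the earlier basis element becomes a + 3 = 0, giving a = -3 — point (-3, 1).
A lex Gröbner basis triangularizes the system, enabling back-substitution.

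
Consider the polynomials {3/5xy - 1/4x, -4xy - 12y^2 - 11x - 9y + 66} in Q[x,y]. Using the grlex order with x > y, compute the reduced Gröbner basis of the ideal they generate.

f_1 = 3/5xy - 1/4x, LT = xy.
f_2 = -4xy - 12y^2 - 11x - 9y + 66, LT = xy.

S(f_1,f_2): lcm = xy. S = -3y^2 - 19/6x - 9/4y + 33/2.
  leading term y^2: no divisor's leading term divides it; move -3y^2 to the remainder.
  leading term x: no divisor's leading term divides it; move -19/6x to the remainder.
  leading term y: no divisor's leading term divides it; move -9/4y to the remainder.
  leading term 1: no divisor's leading term divides it; move 33/2 to the remainder.
  remainder -3y^2 - 19/6x - 9/4y + 33/2 ≠ 0; add g_3 = -3y^2 - 19/6x - 9/4y + 33/2 to the basis.

S(f_1,g_3): lcm = xy^2. S = -19/18x^2 - 7/6xy + 11/2x.
  leading term x^2: no divisor's leading term divides it; move -19/18x^2 to the remainder.
  leading term xy: subtract (-35/18)·f_1 from -7/6xy + 11/2x → 361/72x
  leading term x: no divisor's leading term divides it; move 361/72x to the remainder.
  remainder -19/18x^2 + 361/72x ≠ 0; add g_4 = -19/18x^2 + 361/72x to the basis.

S(f_2,g_3): lcm = xy^2. S = 3y^3 - 19/18x^2 + 2xy + 9/4y^2 + 11/2x - 33/2y.
  leading term y^3: subtract (-y)·g_3 from 3y^3 - 19/18x^2 + 2xy + 9/4y^2 + 11/2x - 33/2y → -19/18x^2 - 7/6xy + 11/2x
  leading term x^2: subtract (1)·g_4 from -19/18x^2 - 7/6xy + 11/2x → -7/6xy + 35/72x
  leading term xy: subtract (-35/18)·f_1 from -7/6xy + 35/72x → 0
  remainder 0.

S(f_1,g_4): lcm = x^2y. S = -5/12x^2 + 19/4xy.
  leading term x^2: subtract (15/38)·g_4 from -5/12x^2 + 19/4xy → 19/4xy - 95/48x
  leading term xy: subtract (95/12)·f_1 from 19/4xy - 95/48x → 0
  remainder 0.

S(f_2,g_4): lcm = x^2y. S = 3xy^2 + 11/4x^2 + 7xy - 33/2x.
  leading term xy^2: subtract (5y)·f_1 from 3xy^2 + 11/4x^2 + 7xy - 33/2x → 11/4x^2 + 33/4xy - 33/2x
  leading term x^2: subtract (-99/38)·g_4 from 11/4x^2 + 33/4xy - 33/2x → 33/4xy - 55/16x
  leading term xy: subtract (55/4)·f_1 from 33/4xy - 55/16x → 0
  remainder 0.

S(g_3,g_4): leading monomials are coprime, so the S-polynomial reduces to 0 (Buchberger's first criterion).
Every S-polynomial of the final basis reduces to 0, so we have a Gröbner basis.
Inter-reduce: drop elements whose leading term is divisible by another's, tail-reduce, and make monic.

G = {x^2 - 19/4x, xy - 5/12x, y^2 + 19/18x + 3/4y - 11/2}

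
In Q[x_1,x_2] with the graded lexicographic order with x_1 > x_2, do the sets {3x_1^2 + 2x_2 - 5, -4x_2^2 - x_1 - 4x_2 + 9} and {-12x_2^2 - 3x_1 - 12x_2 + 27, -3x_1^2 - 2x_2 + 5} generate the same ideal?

Since reduced Gröbner bases are canonical representatives of ideals under a given ordering, it suffices to compute and compare them.
Buchberger on the first generating set:
f_1 = 3x_1^2 + 2x_2 - 5, LT = x_1^2.
f_2 = -4x_2^2 - x_1 - 4x_2 + 9, LT = x_2^2.

The S-polynomials (S(f_1,f_2)) all reduce to 0 modulo the current basis, so we have a Gröbner basis.
Inter-reduce: drop elements whose leading term is divisible by another's, tail-reduce, and make monic.
Reduced Gröbner basis: {x_1^2 + 2/3x_2 - 5/3, x_2^2 + 1/4x_1 + x_2 - 9/4}.

Buchberger on the second generating set:
h_1 = -12x_2^2 - 3x_1 - 12x_2 + 27, LT = x_2^2.
h_2 = -3x_1^2 - 2x_2 + 5, LT = x_1^2.

The S-polynomials (S(h_1,h_2)) all reduce to 0 modulo the current basis, so we have a Gröbner basis.
Inter-reduce: drop elements whose leading term is divisible by another's, tail-reduce, and make monic.
Reduced Gröbner basis: {x_1^2 + 2/3x_2 - 5/3, x_2^2 + 1/4x_1 + x_2 - 9/4}.

Same reduced basis, so the two generating sets span the same ideal.

Yes, the ideals are equal.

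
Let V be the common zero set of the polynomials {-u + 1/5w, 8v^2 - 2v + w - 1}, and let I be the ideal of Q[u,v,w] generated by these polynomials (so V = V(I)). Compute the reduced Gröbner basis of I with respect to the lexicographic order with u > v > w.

G = {u - 1/5w, v^2 - 1/4v + 1/8w - 1/8}

f_1 = -u + 1/5w, LT = u.
f_2 = 8v^2 - 2v + w - 1, LT = v^2.

The S-polynomials (S(f_1,f_2)) all reduce to 0 modulo the current basis, so we have a Gröbner basis.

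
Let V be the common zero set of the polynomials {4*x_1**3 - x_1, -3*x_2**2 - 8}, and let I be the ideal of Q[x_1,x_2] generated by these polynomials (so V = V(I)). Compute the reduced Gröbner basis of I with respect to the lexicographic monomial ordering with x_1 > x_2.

G = {x_1**3 - 1/4*x_1, x_2**2 + 8/3}

f_1 = 4*x_1**3 - x_1, LT = x_1**3.
f_2 = -3*x_2**2 - 8, LT = x_2**2.

The S-polynomials (S(f_1,f_2)) all reduce to 0 modulo the current basis, so we have a Gröbner basis.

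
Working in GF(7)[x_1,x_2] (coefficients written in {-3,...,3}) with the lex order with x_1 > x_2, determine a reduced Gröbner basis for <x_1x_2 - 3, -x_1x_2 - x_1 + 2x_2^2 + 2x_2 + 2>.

f_1 = x_1x_2 - 3, LT = x_1x_2.
f_2 = -x_1x_2 - x_1 + 2x_2^2 + 2x_2 + 2, LT = x_1x_2.

S(f_1,f_2): lcm = x_1x_2. S = -x_1 + 2x_2^2 + 2x_2 - 1.
  leading term x_1: no divisor's leading term divides it; move -x_1 to the remainder.
  leading term x_2^2: no divisor's leading term divides it; move 2x_2^2 to the remainder.
  leading term x_2: no divisor's leading term divides it; move 2x_2 to the remainder.
  leading term 1: no divisor's leading term divides it; move -1 to the remainder.
  remainder -x_1 + 2x_2^2 + 2x_2 - 1 ≠ 0; add g_3 = -x_1 + 2x_2^2 + 2x_2 - 1 to the basis.

S(f_1,g_3): lcm = x_1x_2. S = 2x_2^3 + 2x_2^2 - x_2 - 3.
  leading term x_2^3: no divisor's leading term divides it; move 2x_2^3 to the remainder.
  leading term x_2^2: no divisor's leading term divides it; move 2x_2^2 to the remainder.
  leading term x_2: no divisor's leading term divides it; move -x_2 to the remainder.
  leading term 1: no divisor's leading term divides it; move -3 to the remainder.
  remainder 2x_2^3 + 2x_2^2 - x_2 - 3 ≠ 0; add g_4 = 2x_2^3 + 2x_2^2 - x_2 - 3 to the basis.

The other S-polynomials (S(f_2,g_3), S(f_1,g_4), S(f_2,g_4), S(g_3,g_4)) all reduce to 0 modulo the current basis, so we have a Gröbner basis.
Inter-reduce: drop elements whose leading term is divisible by another's, tail-reduce, and make monic.

G = {x_1 - 2x_2^2 - 2x_2 + 1, x_2^3 + x_2^2 + 3x_2 + 2}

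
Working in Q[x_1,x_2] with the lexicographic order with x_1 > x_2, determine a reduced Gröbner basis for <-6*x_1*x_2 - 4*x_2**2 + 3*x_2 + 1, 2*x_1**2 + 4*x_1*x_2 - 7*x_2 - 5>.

f_1 = -6*x_1*x_2 - 4*x_2**2 + 3*x_2 + 1, LT = x_1*x_2.
f_2 = 2*x_1**2 + 4*x_1*x_2 - 7*x_2 - 5, LT = x_1**2.

S(f_1,f_2): lcm = x_1**2*x_2. S = -4/3*x_1*x_2**2 - 1/2*x_1*x_2 - 1/6*x_1 + 7/2*x_2**2 + 5/2*x_2.
  leading term x_1*x_2**2: subtract (2/9*x_2)·f_1 from -4/3*x_1*x_2**2 - 1/2*x_1*x_2 - 1/6*x_1 + 7/2*x_2**2 + 5/2*x_2 → -1/2*x_1*x_2 - 1/6*x_1 + 8/9*x_2**3 + 17/6*x_2**2 + 41/18*x_2
  leading term x_1*x_2: subtract (1/12)·f_1 from -1/2*x_1*x_2 - 1/6*x_1 + 8/9*x_2**3 + 17/6*x_2**2 + 41/18*x_2 → -1/6*x_1 + 8/9*x_2**3 + 19/6*x_2**2 + 73/36*x_2 - 1/12
  leading term x_1: no divisor's leading term divides it; move -1/6*x_1 to the remainder.
  leading term x_2**3: no divisor's leading term divides it; move 8/9*x_2**3 to the remainder.
  leading term x_2**2: no divisor's leading term divides it; move 19/6*x_2**2 to the remainder.
  leading term x_2: no divisor's leading term divides it; move 73/36*x_2 to the remainder.
  leading term 1: no divisor's leading term divides it; move -1/12 to the remainder.
  remainder -1/6*x_1 + 8/9*x_2**3 + 19/6*x_2**2 + 73/36*x_2 - 1/12 ≠ 0; add g_3 = -1/6*x_1 + 8/9*x_2**3 + 19/6*x_2**2 + 73/36*x_2 - 1/12 to the basis.

S(f_1,g_3): lcm = x_1*x_2. S = 16/3*x_2**4 + 19*x_2**3 + 77/6*x_2**2 - x_2 - 1/6.
  leading term x_2**4: no divisor's leading term divides it; move 16/3*x_2**4 to the remainder.
  leading term x_2**3: no divisor's leading term divides it; move 19*x_2**3 to the remainder.
  leading term x_2**2: no divisor's leading term divides it; move 77/6*x_2**2 to the remainder.
  leading term x_2: no divisor's leading term divides it; move -x_2 to the remainder.
  leading term 1: no divisor's leading term divides it; move -1/6 to the remainder.
  remainder 16/3*x_2**4 + 19*x_2**3 + 77/6*x_2**2 - x_2 - 1/6 ≠ 0; add g_4 = 16/3*x_2**4 + 19*x_2**3 + 77/6*x_2**2 - x_2 - 1/6 to the basis.

The other S-polynomials (S(f_2,g_3), S(f_1,g_4), S(f_2,g_4), S(g_3,g_4)) all reduce to 0 modulo the current basis, so we have a Gröbner basis.
Inter-reduce: drop elements whose leading term is divisible by another's, tail-reduce, and make monic.

G = {x_1 - 16/3*x_2**3 - 19*x_2**2 - 73/6*x_2 + 1/2, x_2**4 + 57/16*x_2**3 + 77/32*x_2**2 - 3/16*x_2 - 1/32}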